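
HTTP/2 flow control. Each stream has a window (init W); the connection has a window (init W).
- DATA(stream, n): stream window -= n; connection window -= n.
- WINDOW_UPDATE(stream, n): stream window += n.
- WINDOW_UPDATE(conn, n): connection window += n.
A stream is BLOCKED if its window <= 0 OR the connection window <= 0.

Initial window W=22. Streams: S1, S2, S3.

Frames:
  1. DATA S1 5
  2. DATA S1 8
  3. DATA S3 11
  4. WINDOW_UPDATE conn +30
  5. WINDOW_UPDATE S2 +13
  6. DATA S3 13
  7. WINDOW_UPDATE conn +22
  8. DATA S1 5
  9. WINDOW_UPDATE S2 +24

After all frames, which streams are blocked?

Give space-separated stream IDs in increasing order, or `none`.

Answer: S3

Derivation:
Op 1: conn=17 S1=17 S2=22 S3=22 blocked=[]
Op 2: conn=9 S1=9 S2=22 S3=22 blocked=[]
Op 3: conn=-2 S1=9 S2=22 S3=11 blocked=[1, 2, 3]
Op 4: conn=28 S1=9 S2=22 S3=11 blocked=[]
Op 5: conn=28 S1=9 S2=35 S3=11 blocked=[]
Op 6: conn=15 S1=9 S2=35 S3=-2 blocked=[3]
Op 7: conn=37 S1=9 S2=35 S3=-2 blocked=[3]
Op 8: conn=32 S1=4 S2=35 S3=-2 blocked=[3]
Op 9: conn=32 S1=4 S2=59 S3=-2 blocked=[3]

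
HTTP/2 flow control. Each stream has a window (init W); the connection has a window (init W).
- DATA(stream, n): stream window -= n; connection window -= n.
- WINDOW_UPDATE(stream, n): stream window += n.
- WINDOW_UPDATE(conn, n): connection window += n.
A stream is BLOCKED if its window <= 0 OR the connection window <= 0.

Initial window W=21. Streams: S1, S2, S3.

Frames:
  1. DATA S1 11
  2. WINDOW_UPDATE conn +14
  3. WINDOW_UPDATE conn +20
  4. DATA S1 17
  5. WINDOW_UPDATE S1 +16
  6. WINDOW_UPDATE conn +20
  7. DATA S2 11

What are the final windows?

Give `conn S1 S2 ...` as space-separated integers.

Answer: 36 9 10 21

Derivation:
Op 1: conn=10 S1=10 S2=21 S3=21 blocked=[]
Op 2: conn=24 S1=10 S2=21 S3=21 blocked=[]
Op 3: conn=44 S1=10 S2=21 S3=21 blocked=[]
Op 4: conn=27 S1=-7 S2=21 S3=21 blocked=[1]
Op 5: conn=27 S1=9 S2=21 S3=21 blocked=[]
Op 6: conn=47 S1=9 S2=21 S3=21 blocked=[]
Op 7: conn=36 S1=9 S2=10 S3=21 blocked=[]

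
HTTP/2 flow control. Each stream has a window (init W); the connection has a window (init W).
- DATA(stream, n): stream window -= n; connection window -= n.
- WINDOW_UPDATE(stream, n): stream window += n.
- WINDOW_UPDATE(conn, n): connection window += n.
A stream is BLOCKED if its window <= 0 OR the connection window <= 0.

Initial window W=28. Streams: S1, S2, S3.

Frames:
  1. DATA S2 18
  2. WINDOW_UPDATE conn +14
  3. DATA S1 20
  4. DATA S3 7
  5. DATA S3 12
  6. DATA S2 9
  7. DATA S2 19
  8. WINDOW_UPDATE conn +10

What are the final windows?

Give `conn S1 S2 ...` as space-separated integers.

Op 1: conn=10 S1=28 S2=10 S3=28 blocked=[]
Op 2: conn=24 S1=28 S2=10 S3=28 blocked=[]
Op 3: conn=4 S1=8 S2=10 S3=28 blocked=[]
Op 4: conn=-3 S1=8 S2=10 S3=21 blocked=[1, 2, 3]
Op 5: conn=-15 S1=8 S2=10 S3=9 blocked=[1, 2, 3]
Op 6: conn=-24 S1=8 S2=1 S3=9 blocked=[1, 2, 3]
Op 7: conn=-43 S1=8 S2=-18 S3=9 blocked=[1, 2, 3]
Op 8: conn=-33 S1=8 S2=-18 S3=9 blocked=[1, 2, 3]

Answer: -33 8 -18 9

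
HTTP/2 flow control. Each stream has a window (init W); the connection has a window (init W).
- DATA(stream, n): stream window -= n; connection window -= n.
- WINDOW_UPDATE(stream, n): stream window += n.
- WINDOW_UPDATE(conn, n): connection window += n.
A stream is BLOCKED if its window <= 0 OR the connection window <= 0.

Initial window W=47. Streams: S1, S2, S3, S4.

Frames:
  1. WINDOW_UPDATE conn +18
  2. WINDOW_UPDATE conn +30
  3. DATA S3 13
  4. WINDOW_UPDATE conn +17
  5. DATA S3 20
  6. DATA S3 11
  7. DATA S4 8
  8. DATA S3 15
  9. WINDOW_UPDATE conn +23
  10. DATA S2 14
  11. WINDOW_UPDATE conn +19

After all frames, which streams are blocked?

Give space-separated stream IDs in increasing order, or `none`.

Answer: S3

Derivation:
Op 1: conn=65 S1=47 S2=47 S3=47 S4=47 blocked=[]
Op 2: conn=95 S1=47 S2=47 S3=47 S4=47 blocked=[]
Op 3: conn=82 S1=47 S2=47 S3=34 S4=47 blocked=[]
Op 4: conn=99 S1=47 S2=47 S3=34 S4=47 blocked=[]
Op 5: conn=79 S1=47 S2=47 S3=14 S4=47 blocked=[]
Op 6: conn=68 S1=47 S2=47 S3=3 S4=47 blocked=[]
Op 7: conn=60 S1=47 S2=47 S3=3 S4=39 blocked=[]
Op 8: conn=45 S1=47 S2=47 S3=-12 S4=39 blocked=[3]
Op 9: conn=68 S1=47 S2=47 S3=-12 S4=39 blocked=[3]
Op 10: conn=54 S1=47 S2=33 S3=-12 S4=39 blocked=[3]
Op 11: conn=73 S1=47 S2=33 S3=-12 S4=39 blocked=[3]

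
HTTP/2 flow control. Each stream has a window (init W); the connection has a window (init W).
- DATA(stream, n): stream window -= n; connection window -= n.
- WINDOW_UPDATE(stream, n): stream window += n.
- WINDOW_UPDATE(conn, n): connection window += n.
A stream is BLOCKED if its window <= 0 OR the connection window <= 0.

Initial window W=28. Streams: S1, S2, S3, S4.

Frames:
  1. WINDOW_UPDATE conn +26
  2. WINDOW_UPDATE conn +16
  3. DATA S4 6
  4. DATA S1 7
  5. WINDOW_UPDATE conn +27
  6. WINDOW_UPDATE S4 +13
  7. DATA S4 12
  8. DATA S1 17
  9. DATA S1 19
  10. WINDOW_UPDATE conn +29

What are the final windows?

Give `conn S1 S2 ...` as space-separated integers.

Op 1: conn=54 S1=28 S2=28 S3=28 S4=28 blocked=[]
Op 2: conn=70 S1=28 S2=28 S3=28 S4=28 blocked=[]
Op 3: conn=64 S1=28 S2=28 S3=28 S4=22 blocked=[]
Op 4: conn=57 S1=21 S2=28 S3=28 S4=22 blocked=[]
Op 5: conn=84 S1=21 S2=28 S3=28 S4=22 blocked=[]
Op 6: conn=84 S1=21 S2=28 S3=28 S4=35 blocked=[]
Op 7: conn=72 S1=21 S2=28 S3=28 S4=23 blocked=[]
Op 8: conn=55 S1=4 S2=28 S3=28 S4=23 blocked=[]
Op 9: conn=36 S1=-15 S2=28 S3=28 S4=23 blocked=[1]
Op 10: conn=65 S1=-15 S2=28 S3=28 S4=23 blocked=[1]

Answer: 65 -15 28 28 23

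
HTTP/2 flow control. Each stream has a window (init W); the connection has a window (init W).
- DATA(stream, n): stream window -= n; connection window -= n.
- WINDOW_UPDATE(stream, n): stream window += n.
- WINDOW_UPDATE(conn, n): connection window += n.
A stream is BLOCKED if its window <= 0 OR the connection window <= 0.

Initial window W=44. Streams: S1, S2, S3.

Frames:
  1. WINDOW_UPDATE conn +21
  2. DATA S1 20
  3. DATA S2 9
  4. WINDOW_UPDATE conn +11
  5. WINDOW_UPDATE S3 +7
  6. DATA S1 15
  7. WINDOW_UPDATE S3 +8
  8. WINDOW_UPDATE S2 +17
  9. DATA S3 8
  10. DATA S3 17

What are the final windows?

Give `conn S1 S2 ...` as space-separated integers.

Op 1: conn=65 S1=44 S2=44 S3=44 blocked=[]
Op 2: conn=45 S1=24 S2=44 S3=44 blocked=[]
Op 3: conn=36 S1=24 S2=35 S3=44 blocked=[]
Op 4: conn=47 S1=24 S2=35 S3=44 blocked=[]
Op 5: conn=47 S1=24 S2=35 S3=51 blocked=[]
Op 6: conn=32 S1=9 S2=35 S3=51 blocked=[]
Op 7: conn=32 S1=9 S2=35 S3=59 blocked=[]
Op 8: conn=32 S1=9 S2=52 S3=59 blocked=[]
Op 9: conn=24 S1=9 S2=52 S3=51 blocked=[]
Op 10: conn=7 S1=9 S2=52 S3=34 blocked=[]

Answer: 7 9 52 34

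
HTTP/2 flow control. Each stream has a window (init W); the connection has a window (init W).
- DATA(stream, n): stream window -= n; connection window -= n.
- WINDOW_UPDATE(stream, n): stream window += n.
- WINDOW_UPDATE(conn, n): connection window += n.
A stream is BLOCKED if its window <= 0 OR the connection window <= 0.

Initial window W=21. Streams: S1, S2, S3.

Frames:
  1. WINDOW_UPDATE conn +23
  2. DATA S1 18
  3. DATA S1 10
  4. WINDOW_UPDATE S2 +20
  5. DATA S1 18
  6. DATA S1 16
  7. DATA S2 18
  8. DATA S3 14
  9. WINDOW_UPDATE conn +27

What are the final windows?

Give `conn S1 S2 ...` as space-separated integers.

Op 1: conn=44 S1=21 S2=21 S3=21 blocked=[]
Op 2: conn=26 S1=3 S2=21 S3=21 blocked=[]
Op 3: conn=16 S1=-7 S2=21 S3=21 blocked=[1]
Op 4: conn=16 S1=-7 S2=41 S3=21 blocked=[1]
Op 5: conn=-2 S1=-25 S2=41 S3=21 blocked=[1, 2, 3]
Op 6: conn=-18 S1=-41 S2=41 S3=21 blocked=[1, 2, 3]
Op 7: conn=-36 S1=-41 S2=23 S3=21 blocked=[1, 2, 3]
Op 8: conn=-50 S1=-41 S2=23 S3=7 blocked=[1, 2, 3]
Op 9: conn=-23 S1=-41 S2=23 S3=7 blocked=[1, 2, 3]

Answer: -23 -41 23 7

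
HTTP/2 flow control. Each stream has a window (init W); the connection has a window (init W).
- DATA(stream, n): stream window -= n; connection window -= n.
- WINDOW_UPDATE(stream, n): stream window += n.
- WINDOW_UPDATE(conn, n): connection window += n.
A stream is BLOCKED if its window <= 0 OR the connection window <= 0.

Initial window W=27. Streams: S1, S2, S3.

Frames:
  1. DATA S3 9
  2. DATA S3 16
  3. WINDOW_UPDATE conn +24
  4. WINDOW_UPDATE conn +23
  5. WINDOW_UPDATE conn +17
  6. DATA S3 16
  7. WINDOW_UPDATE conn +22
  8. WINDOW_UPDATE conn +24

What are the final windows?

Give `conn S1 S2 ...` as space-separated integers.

Answer: 96 27 27 -14

Derivation:
Op 1: conn=18 S1=27 S2=27 S3=18 blocked=[]
Op 2: conn=2 S1=27 S2=27 S3=2 blocked=[]
Op 3: conn=26 S1=27 S2=27 S3=2 blocked=[]
Op 4: conn=49 S1=27 S2=27 S3=2 blocked=[]
Op 5: conn=66 S1=27 S2=27 S3=2 blocked=[]
Op 6: conn=50 S1=27 S2=27 S3=-14 blocked=[3]
Op 7: conn=72 S1=27 S2=27 S3=-14 blocked=[3]
Op 8: conn=96 S1=27 S2=27 S3=-14 blocked=[3]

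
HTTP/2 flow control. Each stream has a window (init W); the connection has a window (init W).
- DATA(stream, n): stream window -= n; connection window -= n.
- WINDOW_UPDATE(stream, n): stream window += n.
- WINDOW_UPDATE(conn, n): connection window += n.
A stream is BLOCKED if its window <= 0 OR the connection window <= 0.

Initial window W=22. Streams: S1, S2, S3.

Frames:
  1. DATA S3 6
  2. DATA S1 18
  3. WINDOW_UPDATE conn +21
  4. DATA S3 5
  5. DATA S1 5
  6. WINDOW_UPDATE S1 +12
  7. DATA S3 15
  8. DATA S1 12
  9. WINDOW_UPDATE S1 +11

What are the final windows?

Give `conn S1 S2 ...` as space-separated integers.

Answer: -18 10 22 -4

Derivation:
Op 1: conn=16 S1=22 S2=22 S3=16 blocked=[]
Op 2: conn=-2 S1=4 S2=22 S3=16 blocked=[1, 2, 3]
Op 3: conn=19 S1=4 S2=22 S3=16 blocked=[]
Op 4: conn=14 S1=4 S2=22 S3=11 blocked=[]
Op 5: conn=9 S1=-1 S2=22 S3=11 blocked=[1]
Op 6: conn=9 S1=11 S2=22 S3=11 blocked=[]
Op 7: conn=-6 S1=11 S2=22 S3=-4 blocked=[1, 2, 3]
Op 8: conn=-18 S1=-1 S2=22 S3=-4 blocked=[1, 2, 3]
Op 9: conn=-18 S1=10 S2=22 S3=-4 blocked=[1, 2, 3]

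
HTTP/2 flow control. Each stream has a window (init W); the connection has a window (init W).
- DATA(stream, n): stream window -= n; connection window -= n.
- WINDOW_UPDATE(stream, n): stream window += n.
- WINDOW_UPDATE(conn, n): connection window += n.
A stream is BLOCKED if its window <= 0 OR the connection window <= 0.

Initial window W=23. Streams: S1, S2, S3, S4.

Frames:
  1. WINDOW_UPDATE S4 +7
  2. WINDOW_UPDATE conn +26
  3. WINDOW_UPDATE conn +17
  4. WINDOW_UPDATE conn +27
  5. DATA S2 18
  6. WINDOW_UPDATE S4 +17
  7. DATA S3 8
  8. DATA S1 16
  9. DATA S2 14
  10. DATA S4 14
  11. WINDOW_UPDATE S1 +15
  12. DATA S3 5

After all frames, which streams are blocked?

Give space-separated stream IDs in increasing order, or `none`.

Answer: S2

Derivation:
Op 1: conn=23 S1=23 S2=23 S3=23 S4=30 blocked=[]
Op 2: conn=49 S1=23 S2=23 S3=23 S4=30 blocked=[]
Op 3: conn=66 S1=23 S2=23 S3=23 S4=30 blocked=[]
Op 4: conn=93 S1=23 S2=23 S3=23 S4=30 blocked=[]
Op 5: conn=75 S1=23 S2=5 S3=23 S4=30 blocked=[]
Op 6: conn=75 S1=23 S2=5 S3=23 S4=47 blocked=[]
Op 7: conn=67 S1=23 S2=5 S3=15 S4=47 blocked=[]
Op 8: conn=51 S1=7 S2=5 S3=15 S4=47 blocked=[]
Op 9: conn=37 S1=7 S2=-9 S3=15 S4=47 blocked=[2]
Op 10: conn=23 S1=7 S2=-9 S3=15 S4=33 blocked=[2]
Op 11: conn=23 S1=22 S2=-9 S3=15 S4=33 blocked=[2]
Op 12: conn=18 S1=22 S2=-9 S3=10 S4=33 blocked=[2]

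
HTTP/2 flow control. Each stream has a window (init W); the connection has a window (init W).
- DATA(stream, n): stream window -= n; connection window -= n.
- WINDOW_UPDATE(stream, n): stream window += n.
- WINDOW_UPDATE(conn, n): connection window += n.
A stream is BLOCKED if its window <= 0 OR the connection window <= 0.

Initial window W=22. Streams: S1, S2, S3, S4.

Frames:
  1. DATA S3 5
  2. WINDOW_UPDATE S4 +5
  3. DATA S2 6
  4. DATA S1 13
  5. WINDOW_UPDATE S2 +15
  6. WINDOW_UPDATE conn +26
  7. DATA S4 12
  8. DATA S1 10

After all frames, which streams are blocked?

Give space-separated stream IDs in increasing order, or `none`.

Answer: S1

Derivation:
Op 1: conn=17 S1=22 S2=22 S3=17 S4=22 blocked=[]
Op 2: conn=17 S1=22 S2=22 S3=17 S4=27 blocked=[]
Op 3: conn=11 S1=22 S2=16 S3=17 S4=27 blocked=[]
Op 4: conn=-2 S1=9 S2=16 S3=17 S4=27 blocked=[1, 2, 3, 4]
Op 5: conn=-2 S1=9 S2=31 S3=17 S4=27 blocked=[1, 2, 3, 4]
Op 6: conn=24 S1=9 S2=31 S3=17 S4=27 blocked=[]
Op 7: conn=12 S1=9 S2=31 S3=17 S4=15 blocked=[]
Op 8: conn=2 S1=-1 S2=31 S3=17 S4=15 blocked=[1]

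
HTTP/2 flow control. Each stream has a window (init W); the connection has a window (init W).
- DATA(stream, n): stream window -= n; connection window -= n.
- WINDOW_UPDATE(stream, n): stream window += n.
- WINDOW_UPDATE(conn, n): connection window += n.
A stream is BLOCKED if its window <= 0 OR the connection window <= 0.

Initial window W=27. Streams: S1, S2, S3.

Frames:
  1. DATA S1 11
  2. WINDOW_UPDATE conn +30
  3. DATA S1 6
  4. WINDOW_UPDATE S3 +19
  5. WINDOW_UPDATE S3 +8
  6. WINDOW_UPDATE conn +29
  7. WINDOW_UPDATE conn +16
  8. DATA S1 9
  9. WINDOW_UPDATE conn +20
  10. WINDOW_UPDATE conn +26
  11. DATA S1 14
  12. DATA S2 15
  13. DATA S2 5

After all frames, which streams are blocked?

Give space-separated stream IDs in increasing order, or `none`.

Answer: S1

Derivation:
Op 1: conn=16 S1=16 S2=27 S3=27 blocked=[]
Op 2: conn=46 S1=16 S2=27 S3=27 blocked=[]
Op 3: conn=40 S1=10 S2=27 S3=27 blocked=[]
Op 4: conn=40 S1=10 S2=27 S3=46 blocked=[]
Op 5: conn=40 S1=10 S2=27 S3=54 blocked=[]
Op 6: conn=69 S1=10 S2=27 S3=54 blocked=[]
Op 7: conn=85 S1=10 S2=27 S3=54 blocked=[]
Op 8: conn=76 S1=1 S2=27 S3=54 blocked=[]
Op 9: conn=96 S1=1 S2=27 S3=54 blocked=[]
Op 10: conn=122 S1=1 S2=27 S3=54 blocked=[]
Op 11: conn=108 S1=-13 S2=27 S3=54 blocked=[1]
Op 12: conn=93 S1=-13 S2=12 S3=54 blocked=[1]
Op 13: conn=88 S1=-13 S2=7 S3=54 blocked=[1]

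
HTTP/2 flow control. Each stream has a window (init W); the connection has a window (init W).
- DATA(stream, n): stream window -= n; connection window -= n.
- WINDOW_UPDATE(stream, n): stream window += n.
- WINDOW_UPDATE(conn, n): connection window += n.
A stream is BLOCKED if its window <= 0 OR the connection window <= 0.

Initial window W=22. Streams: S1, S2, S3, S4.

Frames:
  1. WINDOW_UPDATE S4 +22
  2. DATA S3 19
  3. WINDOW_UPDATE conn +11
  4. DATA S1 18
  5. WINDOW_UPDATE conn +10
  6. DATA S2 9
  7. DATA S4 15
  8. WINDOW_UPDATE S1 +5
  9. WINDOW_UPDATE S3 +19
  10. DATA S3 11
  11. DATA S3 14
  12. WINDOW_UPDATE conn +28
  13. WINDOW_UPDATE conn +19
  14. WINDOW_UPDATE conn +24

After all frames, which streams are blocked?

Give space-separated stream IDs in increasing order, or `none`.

Answer: S3

Derivation:
Op 1: conn=22 S1=22 S2=22 S3=22 S4=44 blocked=[]
Op 2: conn=3 S1=22 S2=22 S3=3 S4=44 blocked=[]
Op 3: conn=14 S1=22 S2=22 S3=3 S4=44 blocked=[]
Op 4: conn=-4 S1=4 S2=22 S3=3 S4=44 blocked=[1, 2, 3, 4]
Op 5: conn=6 S1=4 S2=22 S3=3 S4=44 blocked=[]
Op 6: conn=-3 S1=4 S2=13 S3=3 S4=44 blocked=[1, 2, 3, 4]
Op 7: conn=-18 S1=4 S2=13 S3=3 S4=29 blocked=[1, 2, 3, 4]
Op 8: conn=-18 S1=9 S2=13 S3=3 S4=29 blocked=[1, 2, 3, 4]
Op 9: conn=-18 S1=9 S2=13 S3=22 S4=29 blocked=[1, 2, 3, 4]
Op 10: conn=-29 S1=9 S2=13 S3=11 S4=29 blocked=[1, 2, 3, 4]
Op 11: conn=-43 S1=9 S2=13 S3=-3 S4=29 blocked=[1, 2, 3, 4]
Op 12: conn=-15 S1=9 S2=13 S3=-3 S4=29 blocked=[1, 2, 3, 4]
Op 13: conn=4 S1=9 S2=13 S3=-3 S4=29 blocked=[3]
Op 14: conn=28 S1=9 S2=13 S3=-3 S4=29 blocked=[3]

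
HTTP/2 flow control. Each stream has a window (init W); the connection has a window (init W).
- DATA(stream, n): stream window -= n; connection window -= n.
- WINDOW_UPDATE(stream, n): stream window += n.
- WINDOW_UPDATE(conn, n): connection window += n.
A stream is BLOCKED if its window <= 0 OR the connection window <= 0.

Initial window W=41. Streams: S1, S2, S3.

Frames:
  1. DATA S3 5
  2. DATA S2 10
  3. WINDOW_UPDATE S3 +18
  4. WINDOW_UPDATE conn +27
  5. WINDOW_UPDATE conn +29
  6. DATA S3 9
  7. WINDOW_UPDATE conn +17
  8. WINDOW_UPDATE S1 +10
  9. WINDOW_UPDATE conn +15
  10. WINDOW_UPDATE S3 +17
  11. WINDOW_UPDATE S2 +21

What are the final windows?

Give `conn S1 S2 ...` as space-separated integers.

Answer: 105 51 52 62

Derivation:
Op 1: conn=36 S1=41 S2=41 S3=36 blocked=[]
Op 2: conn=26 S1=41 S2=31 S3=36 blocked=[]
Op 3: conn=26 S1=41 S2=31 S3=54 blocked=[]
Op 4: conn=53 S1=41 S2=31 S3=54 blocked=[]
Op 5: conn=82 S1=41 S2=31 S3=54 blocked=[]
Op 6: conn=73 S1=41 S2=31 S3=45 blocked=[]
Op 7: conn=90 S1=41 S2=31 S3=45 blocked=[]
Op 8: conn=90 S1=51 S2=31 S3=45 blocked=[]
Op 9: conn=105 S1=51 S2=31 S3=45 blocked=[]
Op 10: conn=105 S1=51 S2=31 S3=62 blocked=[]
Op 11: conn=105 S1=51 S2=52 S3=62 blocked=[]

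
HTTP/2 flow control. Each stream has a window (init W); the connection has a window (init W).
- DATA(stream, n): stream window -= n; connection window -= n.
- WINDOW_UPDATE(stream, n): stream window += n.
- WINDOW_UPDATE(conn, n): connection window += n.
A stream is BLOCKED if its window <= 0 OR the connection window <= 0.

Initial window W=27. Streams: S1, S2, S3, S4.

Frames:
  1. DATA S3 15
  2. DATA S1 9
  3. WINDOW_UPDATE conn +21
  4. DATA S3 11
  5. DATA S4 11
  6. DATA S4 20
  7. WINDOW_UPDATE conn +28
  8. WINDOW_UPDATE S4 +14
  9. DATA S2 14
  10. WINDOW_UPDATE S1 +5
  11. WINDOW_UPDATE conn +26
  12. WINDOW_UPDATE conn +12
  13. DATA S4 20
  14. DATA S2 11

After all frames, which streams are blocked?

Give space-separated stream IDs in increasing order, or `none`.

Answer: S4

Derivation:
Op 1: conn=12 S1=27 S2=27 S3=12 S4=27 blocked=[]
Op 2: conn=3 S1=18 S2=27 S3=12 S4=27 blocked=[]
Op 3: conn=24 S1=18 S2=27 S3=12 S4=27 blocked=[]
Op 4: conn=13 S1=18 S2=27 S3=1 S4=27 blocked=[]
Op 5: conn=2 S1=18 S2=27 S3=1 S4=16 blocked=[]
Op 6: conn=-18 S1=18 S2=27 S3=1 S4=-4 blocked=[1, 2, 3, 4]
Op 7: conn=10 S1=18 S2=27 S3=1 S4=-4 blocked=[4]
Op 8: conn=10 S1=18 S2=27 S3=1 S4=10 blocked=[]
Op 9: conn=-4 S1=18 S2=13 S3=1 S4=10 blocked=[1, 2, 3, 4]
Op 10: conn=-4 S1=23 S2=13 S3=1 S4=10 blocked=[1, 2, 3, 4]
Op 11: conn=22 S1=23 S2=13 S3=1 S4=10 blocked=[]
Op 12: conn=34 S1=23 S2=13 S3=1 S4=10 blocked=[]
Op 13: conn=14 S1=23 S2=13 S3=1 S4=-10 blocked=[4]
Op 14: conn=3 S1=23 S2=2 S3=1 S4=-10 blocked=[4]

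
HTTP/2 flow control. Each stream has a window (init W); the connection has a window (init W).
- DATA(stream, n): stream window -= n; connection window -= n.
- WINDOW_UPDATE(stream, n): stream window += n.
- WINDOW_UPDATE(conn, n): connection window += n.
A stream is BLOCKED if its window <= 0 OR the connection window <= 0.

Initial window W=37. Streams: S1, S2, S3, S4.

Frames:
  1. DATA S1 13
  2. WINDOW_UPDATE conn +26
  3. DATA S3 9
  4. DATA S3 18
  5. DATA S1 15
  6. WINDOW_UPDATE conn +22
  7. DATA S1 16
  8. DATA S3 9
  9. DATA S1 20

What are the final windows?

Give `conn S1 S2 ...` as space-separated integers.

Answer: -15 -27 37 1 37

Derivation:
Op 1: conn=24 S1=24 S2=37 S3=37 S4=37 blocked=[]
Op 2: conn=50 S1=24 S2=37 S3=37 S4=37 blocked=[]
Op 3: conn=41 S1=24 S2=37 S3=28 S4=37 blocked=[]
Op 4: conn=23 S1=24 S2=37 S3=10 S4=37 blocked=[]
Op 5: conn=8 S1=9 S2=37 S3=10 S4=37 blocked=[]
Op 6: conn=30 S1=9 S2=37 S3=10 S4=37 blocked=[]
Op 7: conn=14 S1=-7 S2=37 S3=10 S4=37 blocked=[1]
Op 8: conn=5 S1=-7 S2=37 S3=1 S4=37 blocked=[1]
Op 9: conn=-15 S1=-27 S2=37 S3=1 S4=37 blocked=[1, 2, 3, 4]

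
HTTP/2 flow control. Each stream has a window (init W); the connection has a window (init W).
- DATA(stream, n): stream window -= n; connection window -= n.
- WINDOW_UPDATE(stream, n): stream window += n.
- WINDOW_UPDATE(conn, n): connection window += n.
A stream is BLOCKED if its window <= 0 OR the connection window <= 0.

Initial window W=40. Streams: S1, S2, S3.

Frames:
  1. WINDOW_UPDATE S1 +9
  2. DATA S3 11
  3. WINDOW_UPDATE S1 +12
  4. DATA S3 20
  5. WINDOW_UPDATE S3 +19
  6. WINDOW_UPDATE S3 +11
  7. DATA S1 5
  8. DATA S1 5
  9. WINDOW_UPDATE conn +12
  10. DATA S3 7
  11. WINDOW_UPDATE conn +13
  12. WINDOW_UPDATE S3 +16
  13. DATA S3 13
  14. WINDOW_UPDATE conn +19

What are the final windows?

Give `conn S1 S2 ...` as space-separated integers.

Op 1: conn=40 S1=49 S2=40 S3=40 blocked=[]
Op 2: conn=29 S1=49 S2=40 S3=29 blocked=[]
Op 3: conn=29 S1=61 S2=40 S3=29 blocked=[]
Op 4: conn=9 S1=61 S2=40 S3=9 blocked=[]
Op 5: conn=9 S1=61 S2=40 S3=28 blocked=[]
Op 6: conn=9 S1=61 S2=40 S3=39 blocked=[]
Op 7: conn=4 S1=56 S2=40 S3=39 blocked=[]
Op 8: conn=-1 S1=51 S2=40 S3=39 blocked=[1, 2, 3]
Op 9: conn=11 S1=51 S2=40 S3=39 blocked=[]
Op 10: conn=4 S1=51 S2=40 S3=32 blocked=[]
Op 11: conn=17 S1=51 S2=40 S3=32 blocked=[]
Op 12: conn=17 S1=51 S2=40 S3=48 blocked=[]
Op 13: conn=4 S1=51 S2=40 S3=35 blocked=[]
Op 14: conn=23 S1=51 S2=40 S3=35 blocked=[]

Answer: 23 51 40 35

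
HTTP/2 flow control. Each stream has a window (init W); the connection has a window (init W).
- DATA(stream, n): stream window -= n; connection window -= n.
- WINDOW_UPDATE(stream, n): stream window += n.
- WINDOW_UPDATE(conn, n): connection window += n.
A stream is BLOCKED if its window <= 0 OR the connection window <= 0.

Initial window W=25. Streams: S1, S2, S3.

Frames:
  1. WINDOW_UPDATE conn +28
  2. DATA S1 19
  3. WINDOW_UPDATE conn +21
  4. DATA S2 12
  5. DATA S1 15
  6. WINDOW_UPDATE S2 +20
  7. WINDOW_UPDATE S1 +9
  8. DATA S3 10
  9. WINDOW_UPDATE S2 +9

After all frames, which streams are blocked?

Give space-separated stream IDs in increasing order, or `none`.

Op 1: conn=53 S1=25 S2=25 S3=25 blocked=[]
Op 2: conn=34 S1=6 S2=25 S3=25 blocked=[]
Op 3: conn=55 S1=6 S2=25 S3=25 blocked=[]
Op 4: conn=43 S1=6 S2=13 S3=25 blocked=[]
Op 5: conn=28 S1=-9 S2=13 S3=25 blocked=[1]
Op 6: conn=28 S1=-9 S2=33 S3=25 blocked=[1]
Op 7: conn=28 S1=0 S2=33 S3=25 blocked=[1]
Op 8: conn=18 S1=0 S2=33 S3=15 blocked=[1]
Op 9: conn=18 S1=0 S2=42 S3=15 blocked=[1]

Answer: S1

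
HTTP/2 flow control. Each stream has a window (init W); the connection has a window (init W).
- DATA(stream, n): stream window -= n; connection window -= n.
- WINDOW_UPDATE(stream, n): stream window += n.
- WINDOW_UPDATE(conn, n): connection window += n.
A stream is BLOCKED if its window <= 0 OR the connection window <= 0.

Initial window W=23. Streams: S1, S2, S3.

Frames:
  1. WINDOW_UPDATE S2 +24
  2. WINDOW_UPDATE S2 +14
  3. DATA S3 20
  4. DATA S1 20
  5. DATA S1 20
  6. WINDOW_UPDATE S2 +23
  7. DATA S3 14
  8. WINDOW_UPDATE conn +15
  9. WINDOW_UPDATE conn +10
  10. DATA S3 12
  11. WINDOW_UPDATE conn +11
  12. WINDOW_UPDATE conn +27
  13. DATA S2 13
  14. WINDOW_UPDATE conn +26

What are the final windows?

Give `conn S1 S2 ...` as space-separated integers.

Op 1: conn=23 S1=23 S2=47 S3=23 blocked=[]
Op 2: conn=23 S1=23 S2=61 S3=23 blocked=[]
Op 3: conn=3 S1=23 S2=61 S3=3 blocked=[]
Op 4: conn=-17 S1=3 S2=61 S3=3 blocked=[1, 2, 3]
Op 5: conn=-37 S1=-17 S2=61 S3=3 blocked=[1, 2, 3]
Op 6: conn=-37 S1=-17 S2=84 S3=3 blocked=[1, 2, 3]
Op 7: conn=-51 S1=-17 S2=84 S3=-11 blocked=[1, 2, 3]
Op 8: conn=-36 S1=-17 S2=84 S3=-11 blocked=[1, 2, 3]
Op 9: conn=-26 S1=-17 S2=84 S3=-11 blocked=[1, 2, 3]
Op 10: conn=-38 S1=-17 S2=84 S3=-23 blocked=[1, 2, 3]
Op 11: conn=-27 S1=-17 S2=84 S3=-23 blocked=[1, 2, 3]
Op 12: conn=0 S1=-17 S2=84 S3=-23 blocked=[1, 2, 3]
Op 13: conn=-13 S1=-17 S2=71 S3=-23 blocked=[1, 2, 3]
Op 14: conn=13 S1=-17 S2=71 S3=-23 blocked=[1, 3]

Answer: 13 -17 71 -23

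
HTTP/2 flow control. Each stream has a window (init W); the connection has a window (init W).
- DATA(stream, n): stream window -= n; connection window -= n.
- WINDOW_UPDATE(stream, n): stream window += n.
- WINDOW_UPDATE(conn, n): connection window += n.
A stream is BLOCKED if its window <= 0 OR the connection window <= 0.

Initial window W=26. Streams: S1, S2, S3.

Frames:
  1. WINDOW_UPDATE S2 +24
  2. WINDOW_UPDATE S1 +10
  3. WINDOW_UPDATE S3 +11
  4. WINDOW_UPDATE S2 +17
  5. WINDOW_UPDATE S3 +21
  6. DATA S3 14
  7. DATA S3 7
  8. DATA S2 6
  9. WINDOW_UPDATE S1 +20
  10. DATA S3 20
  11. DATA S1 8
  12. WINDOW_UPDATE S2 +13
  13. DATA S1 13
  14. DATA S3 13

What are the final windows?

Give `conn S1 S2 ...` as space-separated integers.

Op 1: conn=26 S1=26 S2=50 S3=26 blocked=[]
Op 2: conn=26 S1=36 S2=50 S3=26 blocked=[]
Op 3: conn=26 S1=36 S2=50 S3=37 blocked=[]
Op 4: conn=26 S1=36 S2=67 S3=37 blocked=[]
Op 5: conn=26 S1=36 S2=67 S3=58 blocked=[]
Op 6: conn=12 S1=36 S2=67 S3=44 blocked=[]
Op 7: conn=5 S1=36 S2=67 S3=37 blocked=[]
Op 8: conn=-1 S1=36 S2=61 S3=37 blocked=[1, 2, 3]
Op 9: conn=-1 S1=56 S2=61 S3=37 blocked=[1, 2, 3]
Op 10: conn=-21 S1=56 S2=61 S3=17 blocked=[1, 2, 3]
Op 11: conn=-29 S1=48 S2=61 S3=17 blocked=[1, 2, 3]
Op 12: conn=-29 S1=48 S2=74 S3=17 blocked=[1, 2, 3]
Op 13: conn=-42 S1=35 S2=74 S3=17 blocked=[1, 2, 3]
Op 14: conn=-55 S1=35 S2=74 S3=4 blocked=[1, 2, 3]

Answer: -55 35 74 4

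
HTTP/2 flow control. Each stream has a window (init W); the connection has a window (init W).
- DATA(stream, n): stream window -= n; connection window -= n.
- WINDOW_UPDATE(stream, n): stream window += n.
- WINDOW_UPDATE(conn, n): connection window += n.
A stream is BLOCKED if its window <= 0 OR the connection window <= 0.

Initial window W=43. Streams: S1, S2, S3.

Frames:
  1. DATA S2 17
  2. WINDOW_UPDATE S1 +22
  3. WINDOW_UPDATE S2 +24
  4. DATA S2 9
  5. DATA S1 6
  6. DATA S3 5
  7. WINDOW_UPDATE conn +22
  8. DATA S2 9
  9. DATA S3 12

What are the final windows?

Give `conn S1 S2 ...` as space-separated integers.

Op 1: conn=26 S1=43 S2=26 S3=43 blocked=[]
Op 2: conn=26 S1=65 S2=26 S3=43 blocked=[]
Op 3: conn=26 S1=65 S2=50 S3=43 blocked=[]
Op 4: conn=17 S1=65 S2=41 S3=43 blocked=[]
Op 5: conn=11 S1=59 S2=41 S3=43 blocked=[]
Op 6: conn=6 S1=59 S2=41 S3=38 blocked=[]
Op 7: conn=28 S1=59 S2=41 S3=38 blocked=[]
Op 8: conn=19 S1=59 S2=32 S3=38 blocked=[]
Op 9: conn=7 S1=59 S2=32 S3=26 blocked=[]

Answer: 7 59 32 26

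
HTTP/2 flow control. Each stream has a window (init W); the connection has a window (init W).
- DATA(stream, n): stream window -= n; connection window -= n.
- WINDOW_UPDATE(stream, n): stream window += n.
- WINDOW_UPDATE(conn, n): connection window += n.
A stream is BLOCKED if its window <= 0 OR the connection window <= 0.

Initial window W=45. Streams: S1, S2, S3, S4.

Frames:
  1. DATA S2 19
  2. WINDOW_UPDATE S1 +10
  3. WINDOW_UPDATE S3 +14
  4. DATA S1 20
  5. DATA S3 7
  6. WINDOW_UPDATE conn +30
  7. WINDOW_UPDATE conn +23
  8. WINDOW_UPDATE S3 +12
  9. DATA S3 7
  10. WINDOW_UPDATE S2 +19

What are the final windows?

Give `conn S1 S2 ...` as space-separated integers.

Op 1: conn=26 S1=45 S2=26 S3=45 S4=45 blocked=[]
Op 2: conn=26 S1=55 S2=26 S3=45 S4=45 blocked=[]
Op 3: conn=26 S1=55 S2=26 S3=59 S4=45 blocked=[]
Op 4: conn=6 S1=35 S2=26 S3=59 S4=45 blocked=[]
Op 5: conn=-1 S1=35 S2=26 S3=52 S4=45 blocked=[1, 2, 3, 4]
Op 6: conn=29 S1=35 S2=26 S3=52 S4=45 blocked=[]
Op 7: conn=52 S1=35 S2=26 S3=52 S4=45 blocked=[]
Op 8: conn=52 S1=35 S2=26 S3=64 S4=45 blocked=[]
Op 9: conn=45 S1=35 S2=26 S3=57 S4=45 blocked=[]
Op 10: conn=45 S1=35 S2=45 S3=57 S4=45 blocked=[]

Answer: 45 35 45 57 45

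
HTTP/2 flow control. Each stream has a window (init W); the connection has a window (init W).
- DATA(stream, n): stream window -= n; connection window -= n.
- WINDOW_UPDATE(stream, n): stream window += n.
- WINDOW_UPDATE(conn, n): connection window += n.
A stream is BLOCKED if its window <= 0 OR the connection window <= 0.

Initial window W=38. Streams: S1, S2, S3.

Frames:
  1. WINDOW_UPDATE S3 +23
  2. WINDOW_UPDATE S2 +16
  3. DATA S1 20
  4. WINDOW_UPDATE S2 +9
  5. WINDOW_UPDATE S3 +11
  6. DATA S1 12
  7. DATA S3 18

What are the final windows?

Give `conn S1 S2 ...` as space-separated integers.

Op 1: conn=38 S1=38 S2=38 S3=61 blocked=[]
Op 2: conn=38 S1=38 S2=54 S3=61 blocked=[]
Op 3: conn=18 S1=18 S2=54 S3=61 blocked=[]
Op 4: conn=18 S1=18 S2=63 S3=61 blocked=[]
Op 5: conn=18 S1=18 S2=63 S3=72 blocked=[]
Op 6: conn=6 S1=6 S2=63 S3=72 blocked=[]
Op 7: conn=-12 S1=6 S2=63 S3=54 blocked=[1, 2, 3]

Answer: -12 6 63 54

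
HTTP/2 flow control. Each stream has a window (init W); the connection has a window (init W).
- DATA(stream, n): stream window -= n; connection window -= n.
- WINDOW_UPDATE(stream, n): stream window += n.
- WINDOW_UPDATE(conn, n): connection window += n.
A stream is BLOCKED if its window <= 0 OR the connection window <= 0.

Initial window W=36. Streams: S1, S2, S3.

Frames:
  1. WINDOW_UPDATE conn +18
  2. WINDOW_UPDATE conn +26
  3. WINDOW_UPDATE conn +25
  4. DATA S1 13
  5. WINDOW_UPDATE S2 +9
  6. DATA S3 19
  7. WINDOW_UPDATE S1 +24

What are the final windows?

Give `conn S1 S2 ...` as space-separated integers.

Op 1: conn=54 S1=36 S2=36 S3=36 blocked=[]
Op 2: conn=80 S1=36 S2=36 S3=36 blocked=[]
Op 3: conn=105 S1=36 S2=36 S3=36 blocked=[]
Op 4: conn=92 S1=23 S2=36 S3=36 blocked=[]
Op 5: conn=92 S1=23 S2=45 S3=36 blocked=[]
Op 6: conn=73 S1=23 S2=45 S3=17 blocked=[]
Op 7: conn=73 S1=47 S2=45 S3=17 blocked=[]

Answer: 73 47 45 17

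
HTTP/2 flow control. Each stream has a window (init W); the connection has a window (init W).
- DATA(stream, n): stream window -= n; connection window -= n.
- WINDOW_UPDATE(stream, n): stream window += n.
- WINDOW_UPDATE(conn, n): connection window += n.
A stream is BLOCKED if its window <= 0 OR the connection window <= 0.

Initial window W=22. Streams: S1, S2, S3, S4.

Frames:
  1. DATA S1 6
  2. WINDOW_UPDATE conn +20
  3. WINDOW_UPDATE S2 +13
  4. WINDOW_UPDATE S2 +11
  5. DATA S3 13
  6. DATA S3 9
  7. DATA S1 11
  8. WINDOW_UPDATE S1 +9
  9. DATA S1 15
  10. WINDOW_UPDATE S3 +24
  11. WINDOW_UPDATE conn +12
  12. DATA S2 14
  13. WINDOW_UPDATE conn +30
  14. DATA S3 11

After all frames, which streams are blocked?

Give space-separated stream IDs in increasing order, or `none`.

Op 1: conn=16 S1=16 S2=22 S3=22 S4=22 blocked=[]
Op 2: conn=36 S1=16 S2=22 S3=22 S4=22 blocked=[]
Op 3: conn=36 S1=16 S2=35 S3=22 S4=22 blocked=[]
Op 4: conn=36 S1=16 S2=46 S3=22 S4=22 blocked=[]
Op 5: conn=23 S1=16 S2=46 S3=9 S4=22 blocked=[]
Op 6: conn=14 S1=16 S2=46 S3=0 S4=22 blocked=[3]
Op 7: conn=3 S1=5 S2=46 S3=0 S4=22 blocked=[3]
Op 8: conn=3 S1=14 S2=46 S3=0 S4=22 blocked=[3]
Op 9: conn=-12 S1=-1 S2=46 S3=0 S4=22 blocked=[1, 2, 3, 4]
Op 10: conn=-12 S1=-1 S2=46 S3=24 S4=22 blocked=[1, 2, 3, 4]
Op 11: conn=0 S1=-1 S2=46 S3=24 S4=22 blocked=[1, 2, 3, 4]
Op 12: conn=-14 S1=-1 S2=32 S3=24 S4=22 blocked=[1, 2, 3, 4]
Op 13: conn=16 S1=-1 S2=32 S3=24 S4=22 blocked=[1]
Op 14: conn=5 S1=-1 S2=32 S3=13 S4=22 blocked=[1]

Answer: S1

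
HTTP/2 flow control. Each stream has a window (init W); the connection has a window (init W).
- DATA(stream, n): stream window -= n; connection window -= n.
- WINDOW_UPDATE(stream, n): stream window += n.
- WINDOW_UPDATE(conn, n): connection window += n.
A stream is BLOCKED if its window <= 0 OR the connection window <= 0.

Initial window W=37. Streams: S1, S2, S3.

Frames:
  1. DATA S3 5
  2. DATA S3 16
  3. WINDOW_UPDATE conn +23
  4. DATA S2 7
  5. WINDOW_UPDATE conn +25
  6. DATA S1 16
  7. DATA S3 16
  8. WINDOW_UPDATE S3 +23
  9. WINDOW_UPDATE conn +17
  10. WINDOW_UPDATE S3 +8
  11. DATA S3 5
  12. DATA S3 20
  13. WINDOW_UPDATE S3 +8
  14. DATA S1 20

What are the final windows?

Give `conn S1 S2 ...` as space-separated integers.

Op 1: conn=32 S1=37 S2=37 S3=32 blocked=[]
Op 2: conn=16 S1=37 S2=37 S3=16 blocked=[]
Op 3: conn=39 S1=37 S2=37 S3=16 blocked=[]
Op 4: conn=32 S1=37 S2=30 S3=16 blocked=[]
Op 5: conn=57 S1=37 S2=30 S3=16 blocked=[]
Op 6: conn=41 S1=21 S2=30 S3=16 blocked=[]
Op 7: conn=25 S1=21 S2=30 S3=0 blocked=[3]
Op 8: conn=25 S1=21 S2=30 S3=23 blocked=[]
Op 9: conn=42 S1=21 S2=30 S3=23 blocked=[]
Op 10: conn=42 S1=21 S2=30 S3=31 blocked=[]
Op 11: conn=37 S1=21 S2=30 S3=26 blocked=[]
Op 12: conn=17 S1=21 S2=30 S3=6 blocked=[]
Op 13: conn=17 S1=21 S2=30 S3=14 blocked=[]
Op 14: conn=-3 S1=1 S2=30 S3=14 blocked=[1, 2, 3]

Answer: -3 1 30 14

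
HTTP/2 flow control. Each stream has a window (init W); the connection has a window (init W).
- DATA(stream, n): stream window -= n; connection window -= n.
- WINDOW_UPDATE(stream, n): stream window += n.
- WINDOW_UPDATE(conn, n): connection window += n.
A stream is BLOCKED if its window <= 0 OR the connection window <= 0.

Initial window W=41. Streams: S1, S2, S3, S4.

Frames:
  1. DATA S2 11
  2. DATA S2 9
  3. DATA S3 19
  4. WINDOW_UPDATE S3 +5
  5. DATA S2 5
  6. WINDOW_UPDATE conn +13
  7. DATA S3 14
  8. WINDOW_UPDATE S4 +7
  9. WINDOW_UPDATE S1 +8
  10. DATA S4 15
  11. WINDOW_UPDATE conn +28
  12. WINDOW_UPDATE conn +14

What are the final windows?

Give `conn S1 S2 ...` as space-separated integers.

Op 1: conn=30 S1=41 S2=30 S3=41 S4=41 blocked=[]
Op 2: conn=21 S1=41 S2=21 S3=41 S4=41 blocked=[]
Op 3: conn=2 S1=41 S2=21 S3=22 S4=41 blocked=[]
Op 4: conn=2 S1=41 S2=21 S3=27 S4=41 blocked=[]
Op 5: conn=-3 S1=41 S2=16 S3=27 S4=41 blocked=[1, 2, 3, 4]
Op 6: conn=10 S1=41 S2=16 S3=27 S4=41 blocked=[]
Op 7: conn=-4 S1=41 S2=16 S3=13 S4=41 blocked=[1, 2, 3, 4]
Op 8: conn=-4 S1=41 S2=16 S3=13 S4=48 blocked=[1, 2, 3, 4]
Op 9: conn=-4 S1=49 S2=16 S3=13 S4=48 blocked=[1, 2, 3, 4]
Op 10: conn=-19 S1=49 S2=16 S3=13 S4=33 blocked=[1, 2, 3, 4]
Op 11: conn=9 S1=49 S2=16 S3=13 S4=33 blocked=[]
Op 12: conn=23 S1=49 S2=16 S3=13 S4=33 blocked=[]

Answer: 23 49 16 13 33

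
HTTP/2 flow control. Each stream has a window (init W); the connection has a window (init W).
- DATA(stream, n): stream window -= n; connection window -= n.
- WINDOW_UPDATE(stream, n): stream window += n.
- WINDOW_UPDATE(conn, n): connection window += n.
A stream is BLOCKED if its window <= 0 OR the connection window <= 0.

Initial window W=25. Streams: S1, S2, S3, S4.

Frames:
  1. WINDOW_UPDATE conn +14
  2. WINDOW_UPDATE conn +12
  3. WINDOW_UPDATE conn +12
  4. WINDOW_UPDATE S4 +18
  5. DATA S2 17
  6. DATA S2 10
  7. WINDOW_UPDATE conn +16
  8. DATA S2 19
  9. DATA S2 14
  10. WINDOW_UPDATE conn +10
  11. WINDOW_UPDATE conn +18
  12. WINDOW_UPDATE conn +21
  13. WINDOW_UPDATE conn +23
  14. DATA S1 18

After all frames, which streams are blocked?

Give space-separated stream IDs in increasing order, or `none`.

Op 1: conn=39 S1=25 S2=25 S3=25 S4=25 blocked=[]
Op 2: conn=51 S1=25 S2=25 S3=25 S4=25 blocked=[]
Op 3: conn=63 S1=25 S2=25 S3=25 S4=25 blocked=[]
Op 4: conn=63 S1=25 S2=25 S3=25 S4=43 blocked=[]
Op 5: conn=46 S1=25 S2=8 S3=25 S4=43 blocked=[]
Op 6: conn=36 S1=25 S2=-2 S3=25 S4=43 blocked=[2]
Op 7: conn=52 S1=25 S2=-2 S3=25 S4=43 blocked=[2]
Op 8: conn=33 S1=25 S2=-21 S3=25 S4=43 blocked=[2]
Op 9: conn=19 S1=25 S2=-35 S3=25 S4=43 blocked=[2]
Op 10: conn=29 S1=25 S2=-35 S3=25 S4=43 blocked=[2]
Op 11: conn=47 S1=25 S2=-35 S3=25 S4=43 blocked=[2]
Op 12: conn=68 S1=25 S2=-35 S3=25 S4=43 blocked=[2]
Op 13: conn=91 S1=25 S2=-35 S3=25 S4=43 blocked=[2]
Op 14: conn=73 S1=7 S2=-35 S3=25 S4=43 blocked=[2]

Answer: S2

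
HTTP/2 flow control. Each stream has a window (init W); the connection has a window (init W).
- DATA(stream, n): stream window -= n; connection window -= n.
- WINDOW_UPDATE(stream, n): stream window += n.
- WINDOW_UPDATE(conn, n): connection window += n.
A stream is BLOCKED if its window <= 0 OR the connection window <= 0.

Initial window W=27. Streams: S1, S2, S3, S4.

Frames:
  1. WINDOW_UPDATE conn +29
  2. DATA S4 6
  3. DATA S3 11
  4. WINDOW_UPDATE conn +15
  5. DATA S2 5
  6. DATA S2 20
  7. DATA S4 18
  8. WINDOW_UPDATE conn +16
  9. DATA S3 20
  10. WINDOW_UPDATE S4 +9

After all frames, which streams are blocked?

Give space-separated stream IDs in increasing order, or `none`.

Op 1: conn=56 S1=27 S2=27 S3=27 S4=27 blocked=[]
Op 2: conn=50 S1=27 S2=27 S3=27 S4=21 blocked=[]
Op 3: conn=39 S1=27 S2=27 S3=16 S4=21 blocked=[]
Op 4: conn=54 S1=27 S2=27 S3=16 S4=21 blocked=[]
Op 5: conn=49 S1=27 S2=22 S3=16 S4=21 blocked=[]
Op 6: conn=29 S1=27 S2=2 S3=16 S4=21 blocked=[]
Op 7: conn=11 S1=27 S2=2 S3=16 S4=3 blocked=[]
Op 8: conn=27 S1=27 S2=2 S3=16 S4=3 blocked=[]
Op 9: conn=7 S1=27 S2=2 S3=-4 S4=3 blocked=[3]
Op 10: conn=7 S1=27 S2=2 S3=-4 S4=12 blocked=[3]

Answer: S3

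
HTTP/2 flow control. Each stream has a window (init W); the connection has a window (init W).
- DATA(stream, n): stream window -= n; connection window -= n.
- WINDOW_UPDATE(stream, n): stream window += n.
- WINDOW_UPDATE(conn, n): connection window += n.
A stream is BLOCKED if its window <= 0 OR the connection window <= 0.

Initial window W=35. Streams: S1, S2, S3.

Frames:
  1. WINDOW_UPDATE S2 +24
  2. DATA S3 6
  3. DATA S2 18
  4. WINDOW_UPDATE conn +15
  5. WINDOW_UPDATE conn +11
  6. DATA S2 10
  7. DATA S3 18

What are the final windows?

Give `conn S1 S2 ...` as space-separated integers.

Answer: 9 35 31 11

Derivation:
Op 1: conn=35 S1=35 S2=59 S3=35 blocked=[]
Op 2: conn=29 S1=35 S2=59 S3=29 blocked=[]
Op 3: conn=11 S1=35 S2=41 S3=29 blocked=[]
Op 4: conn=26 S1=35 S2=41 S3=29 blocked=[]
Op 5: conn=37 S1=35 S2=41 S3=29 blocked=[]
Op 6: conn=27 S1=35 S2=31 S3=29 blocked=[]
Op 7: conn=9 S1=35 S2=31 S3=11 blocked=[]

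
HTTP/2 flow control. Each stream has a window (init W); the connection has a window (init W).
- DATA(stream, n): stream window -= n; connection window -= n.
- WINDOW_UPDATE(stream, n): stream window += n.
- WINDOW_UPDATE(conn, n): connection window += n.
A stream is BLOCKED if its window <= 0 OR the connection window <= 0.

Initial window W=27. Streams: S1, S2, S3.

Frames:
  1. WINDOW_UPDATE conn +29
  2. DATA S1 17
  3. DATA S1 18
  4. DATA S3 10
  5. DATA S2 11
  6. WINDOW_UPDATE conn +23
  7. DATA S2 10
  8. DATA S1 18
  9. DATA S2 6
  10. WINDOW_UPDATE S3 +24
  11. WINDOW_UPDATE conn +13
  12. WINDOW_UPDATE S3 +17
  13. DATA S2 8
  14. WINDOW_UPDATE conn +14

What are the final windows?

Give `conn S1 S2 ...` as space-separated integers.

Op 1: conn=56 S1=27 S2=27 S3=27 blocked=[]
Op 2: conn=39 S1=10 S2=27 S3=27 blocked=[]
Op 3: conn=21 S1=-8 S2=27 S3=27 blocked=[1]
Op 4: conn=11 S1=-8 S2=27 S3=17 blocked=[1]
Op 5: conn=0 S1=-8 S2=16 S3=17 blocked=[1, 2, 3]
Op 6: conn=23 S1=-8 S2=16 S3=17 blocked=[1]
Op 7: conn=13 S1=-8 S2=6 S3=17 blocked=[1]
Op 8: conn=-5 S1=-26 S2=6 S3=17 blocked=[1, 2, 3]
Op 9: conn=-11 S1=-26 S2=0 S3=17 blocked=[1, 2, 3]
Op 10: conn=-11 S1=-26 S2=0 S3=41 blocked=[1, 2, 3]
Op 11: conn=2 S1=-26 S2=0 S3=41 blocked=[1, 2]
Op 12: conn=2 S1=-26 S2=0 S3=58 blocked=[1, 2]
Op 13: conn=-6 S1=-26 S2=-8 S3=58 blocked=[1, 2, 3]
Op 14: conn=8 S1=-26 S2=-8 S3=58 blocked=[1, 2]

Answer: 8 -26 -8 58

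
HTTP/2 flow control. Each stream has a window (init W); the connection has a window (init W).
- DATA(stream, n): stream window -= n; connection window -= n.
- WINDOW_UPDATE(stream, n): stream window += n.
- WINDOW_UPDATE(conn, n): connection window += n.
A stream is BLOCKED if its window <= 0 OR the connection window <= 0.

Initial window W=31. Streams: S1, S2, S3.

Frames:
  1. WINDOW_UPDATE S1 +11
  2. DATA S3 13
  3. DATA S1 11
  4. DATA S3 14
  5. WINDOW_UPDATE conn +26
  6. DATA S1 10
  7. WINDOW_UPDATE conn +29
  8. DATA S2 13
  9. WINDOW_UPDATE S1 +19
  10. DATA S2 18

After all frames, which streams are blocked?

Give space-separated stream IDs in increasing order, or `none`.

Answer: S2

Derivation:
Op 1: conn=31 S1=42 S2=31 S3=31 blocked=[]
Op 2: conn=18 S1=42 S2=31 S3=18 blocked=[]
Op 3: conn=7 S1=31 S2=31 S3=18 blocked=[]
Op 4: conn=-7 S1=31 S2=31 S3=4 blocked=[1, 2, 3]
Op 5: conn=19 S1=31 S2=31 S3=4 blocked=[]
Op 6: conn=9 S1=21 S2=31 S3=4 blocked=[]
Op 7: conn=38 S1=21 S2=31 S3=4 blocked=[]
Op 8: conn=25 S1=21 S2=18 S3=4 blocked=[]
Op 9: conn=25 S1=40 S2=18 S3=4 blocked=[]
Op 10: conn=7 S1=40 S2=0 S3=4 blocked=[2]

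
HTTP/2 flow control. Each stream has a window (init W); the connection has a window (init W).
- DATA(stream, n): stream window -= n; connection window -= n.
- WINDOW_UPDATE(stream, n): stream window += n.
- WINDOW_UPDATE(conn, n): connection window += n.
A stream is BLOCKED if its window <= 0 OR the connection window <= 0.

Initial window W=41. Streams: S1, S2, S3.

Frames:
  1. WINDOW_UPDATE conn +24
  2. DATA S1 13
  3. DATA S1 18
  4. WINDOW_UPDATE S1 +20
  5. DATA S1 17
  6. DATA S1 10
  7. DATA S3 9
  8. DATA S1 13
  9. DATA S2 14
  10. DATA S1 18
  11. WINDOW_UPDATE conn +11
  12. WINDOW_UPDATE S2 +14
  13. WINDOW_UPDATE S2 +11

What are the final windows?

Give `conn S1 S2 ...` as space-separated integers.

Answer: -36 -28 52 32

Derivation:
Op 1: conn=65 S1=41 S2=41 S3=41 blocked=[]
Op 2: conn=52 S1=28 S2=41 S3=41 blocked=[]
Op 3: conn=34 S1=10 S2=41 S3=41 blocked=[]
Op 4: conn=34 S1=30 S2=41 S3=41 blocked=[]
Op 5: conn=17 S1=13 S2=41 S3=41 blocked=[]
Op 6: conn=7 S1=3 S2=41 S3=41 blocked=[]
Op 7: conn=-2 S1=3 S2=41 S3=32 blocked=[1, 2, 3]
Op 8: conn=-15 S1=-10 S2=41 S3=32 blocked=[1, 2, 3]
Op 9: conn=-29 S1=-10 S2=27 S3=32 blocked=[1, 2, 3]
Op 10: conn=-47 S1=-28 S2=27 S3=32 blocked=[1, 2, 3]
Op 11: conn=-36 S1=-28 S2=27 S3=32 blocked=[1, 2, 3]
Op 12: conn=-36 S1=-28 S2=41 S3=32 blocked=[1, 2, 3]
Op 13: conn=-36 S1=-28 S2=52 S3=32 blocked=[1, 2, 3]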